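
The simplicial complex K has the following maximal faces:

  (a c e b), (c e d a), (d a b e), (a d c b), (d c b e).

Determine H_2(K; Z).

Order the vertices as a < b < c < d < e. Listing each simplex with vertices in this order, K has dimension 3 with simplices:

  0-simplices (5): a, b, c, d, e
  1-simplices (10): ab, ac, ad, ae, bc, bd, be, cd, ce, de
  2-simplices (10): abc, abd, abe, acd, ace, ade, bcd, bce, bde, cde
  3-simplices (5): abcd, abce, abde, acde, bcde

so the chain groups are C_0 ≅ Z^5, C_1 ≅ Z^10, C_2 ≅ Z^10, C_3 ≅ Z^5.

∂_1: C_1 → C_0 sends each edge [p,q] (with p < q) to q − p. For instance
  ∂ae = e − a.
As a 5×10 matrix over Z this has rank 4, with invariant factors (1,1,1,1).

The boundary map ∂_2: C_2 → C_1 sends each 2-simplex [p,q,r] to [q,r] − [p,r] + [p,q]. For instance
  ∂ace = ce − ae + ac,
  ∂cde = de − ce + cd.
The 10×10 boundary matrix has rank 6 and Smith normal form diag(1,1,1,1,1,1).

∂_3: C_3 → C_2 sends each 3-simplex σ to the alternating sum Σ_i (−1)^i (σ with its i-th vertex removed). For instance
  ∂abde = bde − ade + abe − abd,
  ∂abce = bce − ace + abe − abc.
This gives a 10×5 integer matrix of rank 4; reducing to Smith normal form yields diagonal entries (1,1,1,1).

Now H_k = ker ∂_k / im ∂_{k+1}, so:

  H_2: rank ker ∂_2 − rank ∂_3 = (10 − 6) − 4 = 0, and the invariant factors of ∂_3 are all 1, so H_2 ≅ 0.

H_2 = 0.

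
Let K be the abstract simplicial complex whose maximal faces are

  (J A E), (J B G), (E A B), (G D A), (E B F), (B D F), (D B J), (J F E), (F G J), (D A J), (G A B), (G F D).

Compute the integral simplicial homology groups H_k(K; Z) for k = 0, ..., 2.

H_0 ≅ Z,  H_1 ≅ Z_2,  H_2 = 0.

Take the total order A < B < D < E < F < G < J on the vertex set. Then K (dimension 2) consists of the simplices:

  0-simplices (7): A, B, D, E, F, G, J
  1-simplices (18): AB, AD, AE, AG, AJ, BD, BE, BF, BG, BJ, DF, DG, DJ, EF, EJ, FG, FJ, GJ
  2-simplices (12): ABE, ABG, ADG, ADJ, AEJ, BDF, BDJ, BEF, BGJ, DFG, EFJ, FGJ

Hence C_0 ≅ Z^7, C_1 ≅ Z^18, C_2 ≅ Z^12.

The boundary map ∂_1: C_1 → C_0 maps an edge to its endpoints' difference, ∂[p,q] = q − p.
The resulting 7×18 matrix has rank 6, and its Smith normal form has invariant factors (1,1,1,1,1,1).

Boundary ∂_2: C_2 → C_1 sends each 2-simplex [p,q,r] to [q,r] − [p,r] + [p,q]. For instance
  ∂DFG = FG − DG + DF,
  ∂BDF = DF − BF + BD.
As a 18×12 matrix over Z this has rank 12, with invariant factors (1,1,1,1,1,1,1,1,1,1,1,2).

From H_k ≅ ker(∂_k) / im(∂_{k+1}) we obtain:

  H_0: rank C_0 − rank ∂_1 = 7 − 6 = 1, and the invariant factors of ∂_1 are all 1, so H_0 ≅ Z.
  H_1: rank ker ∂_1 − rank ∂_2 = (18 − 6) − 12 = 0, and ∂_2 has invariant factor 2 > 1, so H_1 ≅ Z_2.
  H_2: rank ker ∂_2 − rank ∂_3 = (12 − 12) − 0 = 0, and there is no ∂_3, so H_2 ≅ 0.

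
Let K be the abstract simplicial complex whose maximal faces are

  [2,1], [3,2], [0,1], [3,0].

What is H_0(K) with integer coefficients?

Order the vertices as 0 < 1 < 2 < 3. Listing each simplex with vertices in this order, K has dimension 1 with simplices:

  0-simplices (4): [0], [1], [2], [3]
  1-simplices (4): [0,1], [0,3], [1,2], [2,3]

Hence C_0 ≅ Z^4, C_1 ≅ Z^4.

∂_1: C_1 → C_0 sends each edge [p,q] (with p < q) to q − p.
As a 4×4 matrix over Z this has rank 3, with invariant factors (1,1,1).

Reading off H_k = ker ∂_k / im ∂_{k+1}:

  H_0: rank C_0 − rank ∂_1 = 4 − 3 = 1, and the invariant factors of ∂_1 are all 1, so H_0 = Z.

(K is a triangulation of the circle S^1.)

H_0 = Z.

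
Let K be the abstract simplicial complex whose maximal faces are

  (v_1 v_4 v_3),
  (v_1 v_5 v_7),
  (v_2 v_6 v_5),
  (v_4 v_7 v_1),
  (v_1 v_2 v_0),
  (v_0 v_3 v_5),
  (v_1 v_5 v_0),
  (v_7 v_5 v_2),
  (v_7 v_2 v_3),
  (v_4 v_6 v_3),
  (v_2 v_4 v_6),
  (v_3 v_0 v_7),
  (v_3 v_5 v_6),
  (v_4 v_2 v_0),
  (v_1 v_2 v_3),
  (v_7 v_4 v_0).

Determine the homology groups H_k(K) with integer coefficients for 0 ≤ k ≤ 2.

H_0 = Z,  H_1 = Z^2,  H_2 = Z.

Fix the vertex order v_0 < v_1 < v_2 < v_3 < v_4 < v_5 < v_6 < v_7 and write every simplex with vertices in increasing order. Then dim K = 2 and the simplices of K are:

  0-simplices (8): [v_0], [v_1], [v_2], [v_3], [v_4], [v_5], [v_6], [v_7]
  1-simplices (24): (24 of them)
  2-simplices (16): (16 of them)

Hence C_0 ≅ Z^8, C_1 ≅ Z^24, C_2 ≅ Z^16.

∂_1: C_1 → C_0 sends each edge [p,q] (with p < q) to q − p. For instance
  ∂[v_0,v_1] = [v_1] − [v_0].
The resulting 8×24 matrix has rank 7, and its Smith normal form has invariant factors (1,1,1,1,1,1,1).

∂_2: C_2 → C_1 sends each 2-simplex [p,q,r] to [q,r] − [p,r] + [p,q]. For instance
  ∂[v_2,v_4,v_6] = [v_4,v_6] − [v_2,v_6] + [v_2,v_4],
  ∂[v_1,v_4,v_7] = [v_4,v_7] − [v_1,v_7] + [v_1,v_4].
The 24×16 boundary matrix has rank 15 and Smith normal form diag(1,1,1,1,1,1,1,1,1,1,1,1,1,1,1).

From H_k ≅ ker(∂_k) / im(∂_{k+1}) we obtain:

  H_0: rank C_0 − rank ∂_1 = 8 − 7 = 1, and the invariant factors of ∂_1 are all 1, so H_0 = Z.
  H_1: rank ker ∂_1 − rank ∂_2 = (24 − 7) − 15 = 2, and the invariant factors of ∂_2 are all 1, so H_1 = Z^2.
  H_2: rank ker ∂_2 − rank ∂_3 = (16 − 15) − 0 = 1, and there is no ∂_3, so H_2 = Z.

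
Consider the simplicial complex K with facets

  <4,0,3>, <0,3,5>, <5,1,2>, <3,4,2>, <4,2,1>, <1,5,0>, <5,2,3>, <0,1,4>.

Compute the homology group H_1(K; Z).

H_1 = 0.

Order the vertices as 0 < 1 < 2 < 3 < 4 < 5. Listing each simplex with vertices in this order, K has dimension 2 with simplices:

  0-simplices (6): [0], [1], [2], [3], [4], [5]
  1-simplices (12): [0,1], [0,3], [0,4], [0,5], [1,2], [1,4], [1,5], [2,3], [2,4], [2,5], [3,4], [3,5]
  2-simplices (8): [0,1,4], [0,1,5], [0,3,4], [0,3,5], [1,2,4], [1,2,5], [2,3,4], [2,3,5]

giving chain groups C_0 ≅ Z^6, C_1 ≅ Z^12, C_2 ≅ Z^8.

∂_1: C_1 → C_0 sends each edge [p,q] (with p < q) to q − p. For instance
  ∂[0,1] = [1] − [0].
As a 6×12 matrix over Z this has rank 5, with invariant factors (1,1,1,1,1).

∂_2: C_2 → C_1 maps a triangle to the signed sum of its edges. For instance
  ∂[2,3,4] = [3,4] − [2,4] + [2,3],
  ∂[0,1,4] = [1,4] − [0,4] + [0,1].
The 12×8 boundary matrix has rank 7 and Smith normal form diag(1,1,1,1,1,1,1).

Now H_k = ker ∂_k / im ∂_{k+1}, so:

  H_1: rank ker ∂_1 − rank ∂_2 = (12 − 5) − 7 = 0, and the invariant factors of ∂_2 are all 1, so H_1 ≅ 0.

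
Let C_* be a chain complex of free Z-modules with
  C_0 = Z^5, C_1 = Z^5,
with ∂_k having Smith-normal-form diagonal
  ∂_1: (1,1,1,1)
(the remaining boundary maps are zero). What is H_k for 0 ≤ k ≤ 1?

H_0 ≅ Z,  H_1 ≅ Z.

H_0: b_0 = 5 − 0 − 4 = 1; torsion from ∂_1 factors > 1: none. So H_0 ≅ Z.
H_1: b_1 = 5 − 4 − 0 = 1; torsion from ∂_2 factors > 1: none. So H_1 ≅ Z.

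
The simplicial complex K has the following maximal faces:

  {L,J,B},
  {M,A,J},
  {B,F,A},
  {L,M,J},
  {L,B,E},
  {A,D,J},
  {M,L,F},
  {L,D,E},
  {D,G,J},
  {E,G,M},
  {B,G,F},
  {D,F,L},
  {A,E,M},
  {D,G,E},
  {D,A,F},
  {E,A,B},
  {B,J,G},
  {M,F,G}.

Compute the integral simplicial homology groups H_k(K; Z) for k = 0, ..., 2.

Fix the vertex order A < B < D < E < F < G < J < L < M and write every simplex with vertices in increasing order. Then dim K = 2 and the simplices of K are:

  0-simplices (9): A, B, D, E, F, G, J, L, M
  1-simplices (27): AB, AD, AE, AF, AJ, AM, BE, BF, BG, BJ, BL, DE, DF, DG, DJ, DL, EG, EL, EM, FG, FL, FM, GJ, GM, JL, JM, LM
  2-simplices (18): ABE, ABF, ADF, ADJ, AEM, AJM, BEL, BFG, BGJ, BJL, DEG, DEL, DFL, DGJ, EGM, FGM, FLM, JLM

so the chain groups are C_0 ≅ Z^9, C_1 ≅ Z^27, C_2 ≅ Z^18.

Boundary ∂_1: C_1 → C_0 sends each edge [p,q] (with p < q) to q − p. For instance
  ∂BG = G − B.
This gives a 9×27 integer matrix of rank 8; reducing to Smith normal form yields diagonal entries (1,1,1,1,1,1,1,1).

∂_2: C_2 → C_1 sends each 2-simplex [p,q,r] to [q,r] − [p,r] + [p,q]. For instance
  ∂DGJ = GJ − DJ + DG,
  ∂ABE = BE − AE + AB.
This gives a 27×18 integer matrix of rank 17; reducing to Smith normal form yields diagonal entries (1,1,1,1,1,1,1,1,1,1,1,1,1,1,1,1,1).

Computing H_k = (kernel of ∂_k) / (image of ∂_{k+1}):

  H_0: rank C_0 − rank ∂_1 = 9 − 8 = 1, and the invariant factors of ∂_1 are all 1, so H_0 ≅ Z.
  H_1: rank ker ∂_1 − rank ∂_2 = (27 − 8) − 17 = 2, and the invariant factors of ∂_2 are all 1, so H_1 ≅ Z^2.
  H_2: rank ker ∂_2 − rank ∂_3 = (18 − 17) − 0 = 1, and there is no ∂_3, so H_2 ≅ Z.

As a check, the Euler characteristic is 9 − 27 + 18 = 0, which agrees with 1 − 2 + 1 = 0.

H_0 = Z,  H_1 = Z^2,  H_2 = Z.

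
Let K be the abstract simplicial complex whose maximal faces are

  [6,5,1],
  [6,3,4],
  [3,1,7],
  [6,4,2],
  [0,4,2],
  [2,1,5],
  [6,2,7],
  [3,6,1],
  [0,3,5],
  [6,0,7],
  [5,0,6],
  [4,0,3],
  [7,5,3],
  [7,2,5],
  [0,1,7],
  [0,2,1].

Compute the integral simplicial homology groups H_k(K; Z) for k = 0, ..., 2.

Take the total order 0 < 1 < 2 < 3 < 4 < 5 < 6 < 7 on the vertex set. Then K (dimension 2) consists of the simplices:

  0-simplices (8): [0], [1], [2], [3], [4], [5], [6], [7]
  1-simplices (24): (24 of them)
  2-simplices (16): [0,1,2], [0,1,7], [0,2,4], [0,3,4], [0,3,5], [0,5,6], [0,6,7], [1,2,5], [1,3,6], [1,3,7], [1,5,6], [2,4,6], [2,5,7], [2,6,7], [3,4,6], [3,5,7]

Hence C_0 ≅ Z^8, C_1 ≅ Z^24, C_2 ≅ Z^16.

∂_1: C_1 → C_0 sends each edge [p,q] (with p < q) to q − p. For instance
  ∂[0,5] = [5] − [0].
The 8×24 boundary matrix has rank 7 and Smith normal form diag(1,1,1,1,1,1,1).

Boundary ∂_2: C_2 → C_1 maps a triangle to the signed sum of its edges. For instance
  ∂[0,3,5] = [3,5] − [0,5] + [0,3],
  ∂[0,1,2] = [1,2] − [0,2] + [0,1].
The resulting 24×16 matrix has rank 15, and its Smith normal form has invariant factors (1,1,1,1,1,1,1,1,1,1,1,1,1,1,1).

Now H_k = ker ∂_k / im ∂_{k+1}, so:

  H_0: rank C_0 − rank ∂_1 = 8 − 7 = 1, and the invariant factors of ∂_1 are all 1, so H_0 = Z.
  H_1: rank ker ∂_1 − rank ∂_2 = (24 − 7) − 15 = 2, and the invariant factors of ∂_2 are all 1, so H_1 = Z^2.
  H_2: rank ker ∂_2 − rank ∂_3 = (16 − 15) − 0 = 1, and there is no ∂_3, so H_2 = Z.

(K is a triangulation of the torus T^2.)

H_0 = Z,  H_1 = Z^2,  H_2 = Z.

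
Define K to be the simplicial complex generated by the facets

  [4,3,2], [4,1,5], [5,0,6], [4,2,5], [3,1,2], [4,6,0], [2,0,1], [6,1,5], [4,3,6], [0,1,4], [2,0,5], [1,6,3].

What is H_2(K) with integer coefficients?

We work with the vertex ordering 0 < 1 < 2 < 3 < 4 < 5 < 6. The simplices of K, each written with vertices in increasing order, are:

  0-simplices (7): [0], [1], [2], [3], [4], [5], [6]
  1-simplices (18): [0,1], [0,2], [0,4], [0,5], [0,6], [1,2], [1,3], [1,4], [1,5], [1,6], [2,3], [2,4], [2,5], [3,4], [3,6], [4,5], [4,6], [5,6]
  2-simplices (12): [0,1,2], [0,1,4], [0,2,5], [0,4,6], [0,5,6], [1,2,3], [1,3,6], [1,4,5], [1,5,6], [2,3,4], [2,4,5], [3,4,6]

giving chain groups C_0 ≅ Z^7, C_1 ≅ Z^18, C_2 ≅ Z^12.

The boundary map ∂_1: C_1 → C_0 sends each edge [p,q] (with p < q) to q − p. For instance
  ∂[2,5] = [5] − [2].
The 7×18 boundary matrix has rank 6 and Smith normal form diag(1,1,1,1,1,1).

The boundary map ∂_2: C_2 → C_1 acts by ∂[p,q,r] = [q,r] − [p,r] + [p,q]. For instance
  ∂[0,5,6] = [5,6] − [0,6] + [0,5],
  ∂[0,2,5] = [2,5] − [0,5] + [0,2].
The 18×12 boundary matrix has rank 12 and Smith normal form diag(1,1,1,1,1,1,1,1,1,1,1,2).

From H_k ≅ ker(∂_k) / im(∂_{k+1}) we obtain:

  H_2: rank ker ∂_2 − rank ∂_3 = (12 − 12) − 0 = 0, and there is no ∂_3, so H_2 = 0.

H_2 ≅ 0.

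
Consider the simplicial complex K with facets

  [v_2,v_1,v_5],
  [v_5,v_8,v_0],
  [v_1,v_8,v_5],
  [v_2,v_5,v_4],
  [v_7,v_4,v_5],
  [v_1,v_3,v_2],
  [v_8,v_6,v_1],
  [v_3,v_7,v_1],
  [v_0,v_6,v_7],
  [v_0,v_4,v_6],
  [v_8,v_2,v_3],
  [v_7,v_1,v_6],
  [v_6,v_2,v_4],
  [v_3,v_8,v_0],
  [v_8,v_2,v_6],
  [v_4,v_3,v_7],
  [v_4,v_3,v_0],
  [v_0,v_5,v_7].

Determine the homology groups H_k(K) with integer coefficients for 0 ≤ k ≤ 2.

H_0 = Z,  H_1 = Z ⊕ Z_2,  H_2 = 0.

Take the total order v_0 < v_1 < v_2 < v_3 < v_4 < v_5 < v_6 < v_7 < v_8 on the vertex set. Then K (dimension 2) consists of the simplices:

  0-simplices (9): [v_0], [v_1], [v_2], [v_3], [v_4], [v_5], [v_6], [v_7], [v_8]
  1-simplices (27): (27 of them)
  2-simplices (18): (18 of them)

so the chain groups are C_0 ≅ Z^9, C_1 ≅ Z^27, C_2 ≅ Z^18.

The boundary map ∂_1: C_1 → C_0 maps an edge to its endpoints' difference, ∂[p,q] = q − p. For instance
  ∂[v_0,v_3] = [v_3] − [v_0].
As a 9×27 matrix over Z this has rank 8, with invariant factors (1,1,1,1,1,1,1,1).

Boundary ∂_2: C_2 → C_1 maps a triangle to the signed sum of its edges. For instance
  ∂[v_0,v_3,v_8] = [v_3,v_8] − [v_0,v_8] + [v_0,v_3],
  ∂[v_0,v_6,v_7] = [v_6,v_7] − [v_0,v_7] + [v_0,v_6].
The 27×18 boundary matrix has rank 18 and Smith normal form diag(1,1,1,1,1,1,1,1,1,1,1,1,1,1,1,1,1,2).

Now H_k = ker ∂_k / im ∂_{k+1}, so:

  H_0: rank C_0 − rank ∂_1 = 9 − 8 = 1, and the invariant factors of ∂_1 are all 1, so H_0 ≅ Z.
  H_1: rank ker ∂_1 − rank ∂_2 = (27 − 8) − 18 = 1, and ∂_2 has invariant factor 2 > 1, so H_1 ≅ Z ⊕ Z_2.
  H_2: rank ker ∂_2 − rank ∂_3 = (18 − 18) − 0 = 0, and there is no ∂_3, so H_2 ≅ 0.

As a check, the Euler characteristic is 9 − 27 + 18 = 0, which agrees with 1 − 1 + 0 = 0.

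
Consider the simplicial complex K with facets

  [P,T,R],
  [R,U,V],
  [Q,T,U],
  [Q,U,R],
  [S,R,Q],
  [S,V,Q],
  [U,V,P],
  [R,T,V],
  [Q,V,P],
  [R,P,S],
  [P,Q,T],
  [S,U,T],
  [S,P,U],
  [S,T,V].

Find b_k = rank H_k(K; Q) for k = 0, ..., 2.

b_0 = 1, b_1 = 2, b_2 = 1.

Fix the vertex order P < Q < R < S < T < U < V and write every simplex with vertices in increasing order. Then dim K = 2 and the simplices of K are:

  0-simplices (7): P, Q, R, S, T, U, V
  1-simplices (21): PQ, PR, PS, PT, PU, PV, QR, QS, QT, QU, QV, RS, RT, RU, RV, ST, SU, SV, TU, TV, UV
  2-simplices (14): PQT, PQV, PRS, PRT, PSU, PUV, QRS, QRU, QSV, QTU, RTV, RUV, STU, STV

so the chain groups are C_0 ≅ Z^7, C_1 ≅ Z^21, C_2 ≅ Z^14.

The boundary map ∂_1: C_1 → C_0 is given by ∂[p,q] = [q] − [p].
This gives a 7×21 integer matrix of rank 6; reducing to Smith normal form yields diagonal entries (1,1,1,1,1,1).

∂_2: C_2 → C_1 sends each 2-simplex [p,q,r] to [q,r] − [p,r] + [p,q]. For instance
  ∂STU = TU − SU + ST,
  ∂PSU = SU − PU + PS.
As a 21×14 matrix over Z this has rank 13, with invariant factors (1,1,1,1,1,1,1,1,1,1,1,1,1).

Computing H_k = (kernel of ∂_k) / (image of ∂_{k+1}):

  H_0: rank C_0 − rank ∂_1 = 7 − 6 = 1, and the invariant factors of ∂_1 are all 1, so H_0 = Z.
  H_1: rank ker ∂_1 − rank ∂_2 = (21 − 6) − 13 = 2, and the invariant factors of ∂_2 are all 1, so H_1 = Z^2.
  H_2: rank ker ∂_2 − rank ∂_3 = (14 − 13) − 0 = 1, and there is no ∂_3, so H_2 = Z.

As a check, the Euler characteristic is 7 − 21 + 14 = 0, which agrees with 1 − 2 + 1 = 0.
(K is a triangulation of the torus T^2.)

Hence the Betti numbers are b_0 = 1, b_1 = 2, b_2 = 1.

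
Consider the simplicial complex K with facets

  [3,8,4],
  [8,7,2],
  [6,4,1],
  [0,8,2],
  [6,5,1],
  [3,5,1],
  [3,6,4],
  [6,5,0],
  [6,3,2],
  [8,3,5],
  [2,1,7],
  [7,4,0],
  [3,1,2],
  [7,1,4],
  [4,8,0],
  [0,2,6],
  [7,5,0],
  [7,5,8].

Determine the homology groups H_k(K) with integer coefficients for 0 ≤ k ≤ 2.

H_0 = Z,  H_1 = Z ⊕ Z/2Z,  H_2 = 0.

K has 9 vertices, 27 edges, 18 triangles.
rank ∂_0 = 0, rank ∂_1 = 8 ⇒ b_0 = 9 − 0 − 8 = 1; all invariant factors of ∂_1 are 1 so no torsion. So H_0 = Z.
rank ∂_1 = 8, rank ∂_2 = 18 ⇒ b_1 = 27 − 8 − 18 = 1; ∂_2 has invariant factor(s) [2] giving torsion. So H_1 = Z ⊕ Z/2Z.
rank ∂_2 = 18, rank ∂_3 = 0 ⇒ b_2 = 18 − 18 − 0 = 0. So H_2 = 0.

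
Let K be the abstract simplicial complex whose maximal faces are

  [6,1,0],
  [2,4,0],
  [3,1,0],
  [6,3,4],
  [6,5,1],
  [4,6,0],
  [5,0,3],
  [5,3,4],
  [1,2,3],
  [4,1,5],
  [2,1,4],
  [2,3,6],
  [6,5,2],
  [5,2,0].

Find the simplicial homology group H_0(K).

Take the total order 0 < 1 < 2 < 3 < 4 < 5 < 6 on the vertex set. Then K (dimension 2) consists of the simplices:

  0-simplices (7): [0], [1], [2], [3], [4], [5], [6]
  1-simplices (21): [0,1], [0,2], [0,3], [0,4], [0,5], [0,6], [1,2], [1,3], [1,4], [1,5], [1,6], [2,3], [2,4], [2,5], [2,6], [3,4], [3,5], [3,6], [4,5], [4,6], [5,6]
  2-simplices (14): [0,1,3], [0,1,6], [0,2,4], [0,2,5], [0,3,5], [0,4,6], [1,2,3], [1,2,4], [1,4,5], [1,5,6], [2,3,6], [2,5,6], [3,4,5], [3,4,6]

Hence C_0 ≅ Z^7, C_1 ≅ Z^21, C_2 ≅ Z^14.

∂_1: C_1 → C_0 sends each edge [p,q] (with p < q) to q − p.
The 7×21 boundary matrix has rank 6 and Smith normal form diag(1,1,1,1,1,1).

The boundary map ∂_2: C_2 → C_1 acts by ∂[p,q,r] = [q,r] − [p,r] + [p,q]. For instance
  ∂[1,2,3] = [2,3] − [1,3] + [1,2],
  ∂[0,2,5] = [2,5] − [0,5] + [0,2].
The resulting 21×14 matrix has rank 13, and its Smith normal form has invariant factors (1,1,1,1,1,1,1,1,1,1,1,1,1).

Now H_k = ker ∂_k / im ∂_{k+1}, so:

  H_0: rank C_0 − rank ∂_1 = 7 − 6 = 1, and the invariant factors of ∂_1 are all 1, so H_0 ≅ Z.

H_0 = Z.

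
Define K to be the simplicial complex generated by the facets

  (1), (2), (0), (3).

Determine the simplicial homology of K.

H_0 = Z^4.

Order the vertices as 0 < 1 < 2 < 3. Listing each simplex with vertices in this order, K has dimension 0 with simplices:

  0-simplices (4): [0], [1], [2], [3]

so the chain groups are C_0 ≅ Z^4.

Reading off H_k = ker ∂_k / im ∂_{k+1}:

  H_0: rank C_0 − rank ∂_1 = 4 − 0 = 4, and there is no ∂_1, so H_0 = Z^4.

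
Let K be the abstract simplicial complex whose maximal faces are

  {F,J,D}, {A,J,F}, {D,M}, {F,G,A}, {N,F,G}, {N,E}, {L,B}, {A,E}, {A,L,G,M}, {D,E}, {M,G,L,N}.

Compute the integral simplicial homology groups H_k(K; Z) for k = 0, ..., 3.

Order the vertices as A < B < D < E < F < G < J < L < M < N. Listing each simplex with vertices in this order, K has dimension 3 with simplices:

  0-simplices (10): A, B, D, E, F, G, J, L, M, N
  1-simplices (21): AE, AF, AG, AJ, AL, AM, BL, DE, DF, DJ, DM, EN, FG, FJ, FN, GL, GM, GN, LM, LN, MN
  2-simplices (11): AFG, AFJ, AGL, AGM, ALM, DFJ, FGN, GLM, GLN, GMN, LMN
  3-simplices (2): AGLM, GLMN

Hence C_0 ≅ Z^10, C_1 ≅ Z^21, C_2 ≅ Z^11, C_3 ≅ Z^2.

Boundary ∂_1: C_1 → C_0 sends each edge [p,q] (with p < q) to q − p. For instance
  ∂AE = E − A.
As a 10×21 matrix over Z this has rank 9, with invariant factors (1,1,1,1,1,1,1,1,1).

Boundary ∂_2: C_2 → C_1 acts by ∂[p,q,r] = [q,r] − [p,r] + [p,q]. For instance
  ∂AGM = GM − AM + AG,
  ∂LMN = MN − LN + LM.
The resulting 21×11 matrix has rank 9, and its Smith normal form has invariant factors (1,1,1,1,1,1,1,1,1).

Boundary ∂_3: C_3 → C_2 sends each 3-simplex σ to the alternating sum Σ_i (−1)^i (σ with its i-th vertex removed). For instance
  ∂GLMN = LMN − GMN + GLN − GLM,
  ∂AGLM = GLM − ALM + AGM − AGL.
This gives a 11×2 integer matrix of rank 2; reducing to Smith normal form yields diagonal entries (1,1).

Computing H_k = (kernel of ∂_k) / (image of ∂_{k+1}):

  H_0: rank C_0 − rank ∂_1 = 10 − 9 = 1, and the invariant factors of ∂_1 are all 1, so H_0 = Z.
  H_1: rank ker ∂_1 − rank ∂_2 = (21 − 9) − 9 = 3, and the invariant factors of ∂_2 are all 1, so H_1 = Z^3.
  H_2: rank ker ∂_2 − rank ∂_3 = (11 − 9) − 2 = 0, and the invariant factors of ∂_3 are all 1, so H_2 = 0.
  H_3: rank ker ∂_3 − rank ∂_4 = (2 − 2) − 0 = 0, and there is no ∂_4, so H_3 = 0.

As a check, the Euler characteristic is 10 − 21 + 11 − 2 = -2, which agrees with 1 − 3 + 0 − 0 = -2.

H_0 = Z,  H_1 = Z^3,  H_2 = 0,  H_3 = 0.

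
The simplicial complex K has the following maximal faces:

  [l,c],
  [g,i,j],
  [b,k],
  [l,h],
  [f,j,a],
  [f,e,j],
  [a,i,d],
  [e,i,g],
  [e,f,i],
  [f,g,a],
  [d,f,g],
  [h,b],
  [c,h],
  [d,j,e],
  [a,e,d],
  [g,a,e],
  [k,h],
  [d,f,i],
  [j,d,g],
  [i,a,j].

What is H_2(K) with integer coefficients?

H_2 ≅ Z.

Take the total order a < b < c < d < e < f < g < h < i < j < k < l on the vertex set. Then K (dimension 2) consists of the simplices:

  0-simplices (12): a, b, c, d, e, f, g, h, i, j, k, l
  1-simplices (27): ad, ae, af, ag, ai, aj, bh, bk, ch, cl, de, df, dg, di, dj, ef, eg, ei, ej, fg, fi, fj, gi, gj, hk, hl, ij
  2-simplices (14): ade, adi, aeg, afg, afj, aij, dej, dfg, dfi, dgj, efi, efj, egi, gij

giving chain groups C_0 ≅ Z^12, C_1 ≅ Z^27, C_2 ≅ Z^14.

∂_1: C_1 → C_0 sends each edge [p,q] (with p < q) to q − p. For instance
  ∂ad = d − a.
This gives a 12×27 integer matrix of rank 10; reducing to Smith normal form yields diagonal entries (1,1,1,1,1,1,1,1,1,1).

∂_2: C_2 → C_1 sends each 2-simplex [p,q,r] to [q,r] − [p,r] + [p,q]. For instance
  ∂adi = di − ai + ad,
  ∂afj = fj − aj + af.
The resulting 27×14 matrix has rank 13, and its Smith normal form has invariant factors (1,1,1,1,1,1,1,1,1,1,1,1,1).

Now H_k = ker ∂_k / im ∂_{k+1}, so:

  H_2: rank ker ∂_2 − rank ∂_3 = (14 − 13) − 0 = 1, and there is no ∂_3, so H_2 = Z.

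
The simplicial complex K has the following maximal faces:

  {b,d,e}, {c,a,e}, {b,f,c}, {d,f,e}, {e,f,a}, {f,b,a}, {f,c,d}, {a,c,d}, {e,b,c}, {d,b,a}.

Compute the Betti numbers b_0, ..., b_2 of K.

Fix the vertex order a < b < c < d < e < f and write every simplex with vertices in increasing order. Then dim K = 2 and the simplices of K are:

  0-simplices (6): a, b, c, d, e, f
  1-simplices (15): ab, ac, ad, ae, af, bc, bd, be, bf, cd, ce, cf, de, df, ef
  2-simplices (10): abd, abf, acd, ace, aef, bce, bcf, bde, cdf, def

giving chain groups C_0 ≅ Z^6, C_1 ≅ Z^15, C_2 ≅ Z^10.

Boundary ∂_1: C_1 → C_0 is given by ∂[p,q] = [q] − [p]. For instance
  ∂ab = b − a.
The resulting 6×15 matrix has rank 5, and its Smith normal form has invariant factors (1,1,1,1,1).

∂_2: C_2 → C_1 maps a triangle to the signed sum of its edges. For instance
  ∂def = ef − df + de,
  ∂cdf = df − cf + cd.
This gives a 15×10 integer matrix of rank 10; reducing to Smith normal form yields diagonal entries (1,1,1,1,1,1,1,1,1,2).

Reading off H_k = ker ∂_k / im ∂_{k+1}:

  H_0: rank C_0 − rank ∂_1 = 6 − 5 = 1, and the invariant factors of ∂_1 are all 1, so H_0 = Z.
  H_1: rank ker ∂_1 − rank ∂_2 = (15 − 5) − 10 = 0, and ∂_2 has invariant factor 2 > 1, so H_1 = Z/2.
  H_2: rank ker ∂_2 − rank ∂_3 = (10 − 10) − 0 = 0, and there is no ∂_3, so H_2 = 0.

As a check, the Euler characteristic is 6 − 15 + 10 = 1, which agrees with 1 − 0 + 0 = 1.

Hence the Betti numbers are b_0 = 1, b_1 = 0, b_2 = 0.

b_0 = 1, b_1 = 0, b_2 = 0.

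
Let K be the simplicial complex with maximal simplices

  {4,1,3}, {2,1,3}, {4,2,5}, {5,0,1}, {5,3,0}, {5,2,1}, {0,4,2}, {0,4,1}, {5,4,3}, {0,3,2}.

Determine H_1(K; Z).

H_1 ≅ Z/2.

Take the total order 0 < 1 < 2 < 3 < 4 < 5 on the vertex set. Then K (dimension 2) consists of the simplices:

  0-simplices (6): [0], [1], [2], [3], [4], [5]
  1-simplices (15): [0,1], [0,2], [0,3], [0,4], [0,5], [1,2], [1,3], [1,4], [1,5], [2,3], [2,4], [2,5], [3,4], [3,5], [4,5]
  2-simplices (10): [0,1,4], [0,1,5], [0,2,3], [0,2,4], [0,3,5], [1,2,3], [1,2,5], [1,3,4], [2,4,5], [3,4,5]

giving chain groups C_0 ≅ Z^6, C_1 ≅ Z^15, C_2 ≅ Z^10.

∂_1: C_1 → C_0 is given by ∂[p,q] = [q] − [p].
As a 6×15 matrix over Z this has rank 5, with invariant factors (1,1,1,1,1).

∂_2: C_2 → C_1 maps a triangle to the signed sum of its edges. For instance
  ∂[0,2,3] = [2,3] − [0,3] + [0,2],
  ∂[0,1,4] = [1,4] − [0,4] + [0,1].
The resulting 15×10 matrix has rank 10, and its Smith normal form has invariant factors (1,1,1,1,1,1,1,1,1,2).

Reading off H_k = ker ∂_k / im ∂_{k+1}:

  H_1: rank ker ∂_1 − rank ∂_2 = (15 − 5) − 10 = 0, and ∂_2 has invariant factor 2 > 1, so H_1 ≅ Z/2.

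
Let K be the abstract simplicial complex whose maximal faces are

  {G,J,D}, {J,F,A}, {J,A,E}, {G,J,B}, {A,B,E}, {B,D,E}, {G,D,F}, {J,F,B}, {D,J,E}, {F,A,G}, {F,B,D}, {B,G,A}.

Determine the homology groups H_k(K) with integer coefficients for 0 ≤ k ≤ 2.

Order the vertices as A < B < D < E < F < G < J. Listing each simplex with vertices in this order, K has dimension 2 with simplices:

  0-simplices (7): A, B, D, E, F, G, J
  1-simplices (18): AB, AE, AF, AG, AJ, BD, BE, BF, BG, BJ, DE, DF, DG, DJ, EJ, FG, FJ, GJ
  2-simplices (12): ABE, ABG, AEJ, AFG, AFJ, BDE, BDF, BFJ, BGJ, DEJ, DFG, DGJ

so the chain groups are C_0 ≅ Z^7, C_1 ≅ Z^18, C_2 ≅ Z^12.

The boundary map ∂_1: C_1 → C_0 is given by ∂[p,q] = [q] − [p]. For instance
  ∂DJ = J − D.
The 7×18 boundary matrix has rank 6 and Smith normal form diag(1,1,1,1,1,1).

The boundary map ∂_2: C_2 → C_1 maps a triangle to the signed sum of its edges. For instance
  ∂DGJ = GJ − DJ + DG,
  ∂AFG = FG − AG + AF.
The 18×12 boundary matrix has rank 12 and Smith normal form diag(1,1,1,1,1,1,1,1,1,1,1,2).

Now H_k = ker ∂_k / im ∂_{k+1}, so:

  H_0: rank C_0 − rank ∂_1 = 7 − 6 = 1, and the invariant factors of ∂_1 are all 1, so H_0 ≅ Z.
  H_1: rank ker ∂_1 − rank ∂_2 = (18 − 6) − 12 = 0, and ∂_2 has invariant factor 2 > 1, so H_1 ≅ Z/2.
  H_2: rank ker ∂_2 − rank ∂_3 = (12 − 12) − 0 = 0, and there is no ∂_3, so H_2 ≅ 0.

H_0 ≅ Z,  H_1 ≅ Z/2,  H_2 = 0.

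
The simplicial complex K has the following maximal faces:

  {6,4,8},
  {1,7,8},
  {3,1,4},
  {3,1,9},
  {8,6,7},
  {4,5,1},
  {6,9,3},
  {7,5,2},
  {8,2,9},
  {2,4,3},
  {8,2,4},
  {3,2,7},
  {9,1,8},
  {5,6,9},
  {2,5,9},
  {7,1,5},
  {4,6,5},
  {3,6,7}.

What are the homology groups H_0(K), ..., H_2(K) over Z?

Take the total order 1 < 2 < 3 < 4 < 5 < 6 < 7 < 8 < 9 on the vertex set. Then K (dimension 2) consists of the simplices:

  0-simplices (9): [1], [2], [3], [4], [5], [6], [7], [8], [9]
  1-simplices (27): (27 of them)
  2-simplices (18): [1,3,4], [1,3,9], [1,4,5], [1,5,7], [1,7,8], [1,8,9], [2,3,4], [2,3,7], [2,4,8], [2,5,7], [2,5,9], [2,8,9], [3,6,7], [3,6,9], [4,5,6], [4,6,8], [5,6,9], [6,7,8]

so the chain groups are C_0 ≅ Z^9, C_1 ≅ Z^27, C_2 ≅ Z^18.

∂_1: C_1 → C_0 sends each edge [p,q] (with p < q) to q − p. For instance
  ∂[2,7] = [7] − [2].
The 9×27 boundary matrix has rank 8 and Smith normal form diag(1,1,1,1,1,1,1,1).

Boundary ∂_2: C_2 → C_1 acts by ∂[p,q,r] = [q,r] − [p,r] + [p,q]. For instance
  ∂[1,3,9] = [3,9] − [1,9] + [1,3],
  ∂[3,6,7] = [6,7] − [3,7] + [3,6].
The resulting 27×18 matrix has rank 17, and its Smith normal form has invariant factors (1,1,1,1,1,1,1,1,1,1,1,1,1,1,1,1,1).

Reading off H_k = ker ∂_k / im ∂_{k+1}:

  H_0: rank C_0 − rank ∂_1 = 9 − 8 = 1, and the invariant factors of ∂_1 are all 1, so H_0 ≅ Z.
  H_1: rank ker ∂_1 − rank ∂_2 = (27 − 8) − 17 = 2, and the invariant factors of ∂_2 are all 1, so H_1 ≅ Z^2.
  H_2: rank ker ∂_2 − rank ∂_3 = (18 − 17) − 0 = 1, and there is no ∂_3, so H_2 ≅ Z.

H_0 = Z,  H_1 = Z^2,  H_2 = Z.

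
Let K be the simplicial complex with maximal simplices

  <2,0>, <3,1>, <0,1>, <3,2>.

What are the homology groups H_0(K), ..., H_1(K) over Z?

H_0 = Z,  H_1 = Z.

Fix the vertex order 0 < 1 < 2 < 3 and write every simplex with vertices in increasing order. Then dim K = 1 and the simplices of K are:

  0-simplices (4): [0], [1], [2], [3]
  1-simplices (4): [0,1], [0,2], [1,3], [2,3]

giving chain groups C_0 ≅ Z^4, C_1 ≅ Z^4.

∂_1: C_1 → C_0 is given by ∂[p,q] = [q] − [p].
This gives a 4×4 integer matrix of rank 3; reducing to Smith normal form yields diagonal entries (1,1,1).

Reading off H_k = ker ∂_k / im ∂_{k+1}:

  H_0: rank C_0 − rank ∂_1 = 4 − 3 = 1, and the invariant factors of ∂_1 are all 1, so H_0 ≅ Z.
  H_1: rank ker ∂_1 − rank ∂_2 = (4 − 3) − 0 = 1, and there is no ∂_2, so H_1 ≅ Z.

(K is a triangulation of the circle S^1.)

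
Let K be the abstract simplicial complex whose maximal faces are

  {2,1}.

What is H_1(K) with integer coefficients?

H_1 ≅ 0.

We work with the vertex ordering 1 < 2. The simplices of K, each written with vertices in increasing order, are:

  0-simplices (2): [1], [2]
  1-simplices (1): [1,2]

Hence C_0 ≅ Z^2, C_1 ≅ Z^1.

∂_1: C_1 → C_0 is given by ∂[p,q] = [q] − [p]. For instance
  ∂[1,2] = [2] − [1].
As a 2×1 matrix over Z this has rank 1, with invariant factors (1).

From H_k ≅ ker(∂_k) / im(∂_{k+1}) we obtain:

  H_1: rank ker ∂_1 − rank ∂_2 = (1 − 1) − 0 = 0, and there is no ∂_2, so H_1 = 0.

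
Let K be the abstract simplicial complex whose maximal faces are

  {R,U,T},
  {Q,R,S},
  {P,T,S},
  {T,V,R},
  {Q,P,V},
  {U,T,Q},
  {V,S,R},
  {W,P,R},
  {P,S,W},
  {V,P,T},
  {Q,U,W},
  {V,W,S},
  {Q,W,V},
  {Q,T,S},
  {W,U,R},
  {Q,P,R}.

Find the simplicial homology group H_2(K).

H_2 ≅ Z.

We work with the vertex ordering P < Q < R < S < T < U < V < W. The simplices of K, each written with vertices in increasing order, are:

  0-simplices (8): P, Q, R, S, T, U, V, W
  1-simplices (24): PQ, PR, PS, PT, PV, PW, QR, QS, QT, QU, QV, QW, RS, RT, RU, RV, RW, ST, SV, SW, TU, TV, UW, VW
  2-simplices (16): PQR, PQV, PRW, PST, PSW, PTV, QRS, QST, QTU, QUW, QVW, RSV, RTU, RTV, RUW, SVW

so the chain groups are C_0 ≅ Z^8, C_1 ≅ Z^24, C_2 ≅ Z^16.

Boundary ∂_1: C_1 → C_0 maps an edge to its endpoints' difference, ∂[p,q] = q − p. For instance
  ∂RW = W − R.
The resulting 8×24 matrix has rank 7, and its Smith normal form has invariant factors (1,1,1,1,1,1,1).

Boundary ∂_2: C_2 → C_1 maps a triangle to the signed sum of its edges. For instance
  ∂RTU = TU − RU + RT,
  ∂RUW = UW − RW + RU.
This gives a 24×16 integer matrix of rank 15; reducing to Smith normal form yields diagonal entries (1,1,1,1,1,1,1,1,1,1,1,1,1,1,1).

Now H_k = ker ∂_k / im ∂_{k+1}, so:

  H_2: rank ker ∂_2 − rank ∂_3 = (16 − 15) − 0 = 1, and there is no ∂_3, so H_2 = Z.

(K is a triangulation of the torus T^2.)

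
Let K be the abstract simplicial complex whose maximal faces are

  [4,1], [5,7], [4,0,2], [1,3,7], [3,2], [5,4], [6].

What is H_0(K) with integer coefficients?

H_0 = Z^2.

K has 8 vertices, 10 edges, 2 triangles.
rank ∂_0 = 0, rank ∂_1 = 6 ⇒ b_0 = 8 − 0 − 6 = 2; all invariant factors of ∂_1 are 1 so no torsion. So H_0 = Z^2.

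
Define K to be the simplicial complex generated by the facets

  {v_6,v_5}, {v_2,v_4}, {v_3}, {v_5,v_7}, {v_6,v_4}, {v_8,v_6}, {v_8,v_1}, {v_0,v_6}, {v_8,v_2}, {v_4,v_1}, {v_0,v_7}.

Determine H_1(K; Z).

H_1 = Z^3.

Order the vertices as v_0 < v_1 < v_2 < v_3 < v_4 < v_5 < v_6 < v_7 < v_8. Listing each simplex with vertices in this order, K has dimension 1 with simplices:

  0-simplices (9): [v_0], [v_1], [v_2], [v_3], [v_4], [v_5], [v_6], [v_7], [v_8]
  1-simplices (10): [v_0,v_6], [v_0,v_7], [v_1,v_4], [v_1,v_8], [v_2,v_4], [v_2,v_8], [v_4,v_6], [v_5,v_6], [v_5,v_7], [v_6,v_8]

giving chain groups C_0 ≅ Z^9, C_1 ≅ Z^10.

Boundary ∂_1: C_1 → C_0 is given by ∂[p,q] = [q] − [p]. For instance
  ∂[v_2,v_4] = [v_4] − [v_2].
The 9×10 boundary matrix has rank 7 and Smith normal form diag(1,1,1,1,1,1,1).

Reading off H_k = ker ∂_k / im ∂_{k+1}:

  H_1: rank ker ∂_1 − rank ∂_2 = (10 − 7) − 0 = 3, and there is no ∂_2, so H_1 = Z^3.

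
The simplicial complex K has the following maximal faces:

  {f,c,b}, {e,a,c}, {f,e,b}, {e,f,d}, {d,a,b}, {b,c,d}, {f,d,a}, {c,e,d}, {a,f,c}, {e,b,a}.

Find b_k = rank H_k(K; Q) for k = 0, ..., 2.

We work with the vertex ordering a < b < c < d < e < f. The simplices of K, each written with vertices in increasing order, are:

  0-simplices (6): a, b, c, d, e, f
  1-simplices (15): ab, ac, ad, ae, af, bc, bd, be, bf, cd, ce, cf, de, df, ef
  2-simplices (10): abd, abe, ace, acf, adf, bcd, bcf, bef, cde, def

giving chain groups C_0 ≅ Z^6, C_1 ≅ Z^15, C_2 ≅ Z^10.

The boundary map ∂_1: C_1 → C_0 sends each edge [p,q] (with p < q) to q − p. For instance
  ∂bc = c − b.
The resulting 6×15 matrix has rank 5, and its Smith normal form has invariant factors (1,1,1,1,1).

Boundary ∂_2: C_2 → C_1 maps a triangle to the signed sum of its edges. For instance
  ∂acf = cf − af + ac,
  ∂abe = be − ae + ab.
The resulting 15×10 matrix has rank 10, and its Smith normal form has invariant factors (1,1,1,1,1,1,1,1,1,2).

Now H_k = ker ∂_k / im ∂_{k+1}, so:

  H_0: rank C_0 − rank ∂_1 = 6 − 5 = 1, and the invariant factors of ∂_1 are all 1, so H_0 = Z.
  H_1: rank ker ∂_1 − rank ∂_2 = (15 − 5) − 10 = 0, and ∂_2 has invariant factor 2 > 1, so H_1 = Z/2Z.
  H_2: rank ker ∂_2 − rank ∂_3 = (10 − 10) − 0 = 0, and there is no ∂_3, so H_2 = 0.

Hence the Betti numbers are b_0 = 1, b_1 = 0, b_2 = 0.

b_0 = 1, b_1 = 0, b_2 = 0.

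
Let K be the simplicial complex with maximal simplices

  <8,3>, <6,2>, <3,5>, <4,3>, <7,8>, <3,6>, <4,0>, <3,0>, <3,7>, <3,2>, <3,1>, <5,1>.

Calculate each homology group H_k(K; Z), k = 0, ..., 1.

Order the vertices as 0 < 1 < 2 < 3 < 4 < 5 < 6 < 7 < 8. Listing each simplex with vertices in this order, K has dimension 1 with simplices:

  0-simplices (9): [0], [1], [2], [3], [4], [5], [6], [7], [8]
  1-simplices (12): [0,3], [0,4], [1,3], [1,5], [2,3], [2,6], [3,4], [3,5], [3,6], [3,7], [3,8], [7,8]

so the chain groups are C_0 ≅ Z^9, C_1 ≅ Z^12.

Boundary ∂_1: C_1 → C_0 sends each edge [p,q] (with p < q) to q − p. For instance
  ∂[2,3] = [3] − [2].
The resulting 9×12 matrix has rank 8, and its Smith normal form has invariant factors (1,1,1,1,1,1,1,1).

From H_k ≅ ker(∂_k) / im(∂_{k+1}) we obtain:

  H_0: rank C_0 − rank ∂_1 = 9 − 8 = 1, and the invariant factors of ∂_1 are all 1, so H_0 = Z.
  H_1: rank ker ∂_1 − rank ∂_2 = (12 − 8) − 0 = 4, and there is no ∂_2, so H_1 = Z^4.

As a check, the Euler characteristic is 9 − 12 = -3, which agrees with 1 − 4 = -3.

H_0 = Z,  H_1 = Z^4.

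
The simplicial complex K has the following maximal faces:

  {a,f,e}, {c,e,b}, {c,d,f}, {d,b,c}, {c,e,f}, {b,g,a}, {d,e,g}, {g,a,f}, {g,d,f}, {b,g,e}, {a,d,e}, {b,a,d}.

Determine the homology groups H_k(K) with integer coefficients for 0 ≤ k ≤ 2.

Fix the vertex order a < b < c < d < e < f < g and write every simplex with vertices in increasing order. Then dim K = 2 and the simplices of K are:

  0-simplices (7): a, b, c, d, e, f, g
  1-simplices (18): ab, ad, ae, af, ag, bc, bd, be, bg, cd, ce, cf, de, df, dg, ef, eg, fg
  2-simplices (12): abd, abg, ade, aef, afg, bcd, bce, beg, cdf, cef, deg, dfg

giving chain groups C_0 ≅ Z^7, C_1 ≅ Z^18, C_2 ≅ Z^12.

Boundary ∂_1: C_1 → C_0 maps an edge to its endpoints' difference, ∂[p,q] = q − p. For instance
  ∂bc = c − b.
The 7×18 boundary matrix has rank 6 and Smith normal form diag(1,1,1,1,1,1).

Boundary ∂_2: C_2 → C_1 sends each 2-simplex [p,q,r] to [q,r] − [p,r] + [p,q]. For instance
  ∂abd = bd − ad + ab,
  ∂deg = eg − dg + de.
The 18×12 boundary matrix has rank 12 and Smith normal form diag(1,1,1,1,1,1,1,1,1,1,1,2).

Computing H_k = (kernel of ∂_k) / (image of ∂_{k+1}):

  H_0: rank C_0 − rank ∂_1 = 7 − 6 = 1, and the invariant factors of ∂_1 are all 1, so H_0 ≅ Z.
  H_1: rank ker ∂_1 − rank ∂_2 = (18 − 6) − 12 = 0, and ∂_2 has invariant factor 2 > 1, so H_1 ≅ Z/2Z.
  H_2: rank ker ∂_2 − rank ∂_3 = (12 − 12) − 0 = 0, and there is no ∂_3, so H_2 ≅ 0.

As a check, the Euler characteristic is 7 − 18 + 12 = 1, which agrees with 1 − 0 + 0 = 1.

H_0 ≅ Z,  H_1 ≅ Z/2Z,  H_2 = 0.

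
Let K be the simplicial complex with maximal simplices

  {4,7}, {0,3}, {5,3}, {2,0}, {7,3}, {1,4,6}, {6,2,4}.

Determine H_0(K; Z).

H_0 ≅ Z.

K has 8 vertices, 10 edges, 2 triangles.
rank ∂_0 = 0, rank ∂_1 = 7 ⇒ b_0 = 8 − 0 − 7 = 1; all invariant factors of ∂_1 are 1 so no torsion. So H_0 = Z.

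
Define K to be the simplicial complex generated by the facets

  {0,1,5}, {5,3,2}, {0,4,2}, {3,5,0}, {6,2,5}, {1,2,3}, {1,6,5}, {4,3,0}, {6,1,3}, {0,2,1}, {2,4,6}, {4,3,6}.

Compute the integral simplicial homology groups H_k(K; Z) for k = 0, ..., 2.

H_0 ≅ Z,  H_1 ≅ Z_2,  H_2 = 0.

Fix the vertex order 0 < 1 < 2 < 3 < 4 < 5 < 6 and write every simplex with vertices in increasing order. Then dim K = 2 and the simplices of K are:

  0-simplices (7): [0], [1], [2], [3], [4], [5], [6]
  1-simplices (18): [0,1], [0,2], [0,3], [0,4], [0,5], [1,2], [1,3], [1,5], [1,6], [2,3], [2,4], [2,5], [2,6], [3,4], [3,5], [3,6], [4,6], [5,6]
  2-simplices (12): [0,1,2], [0,1,5], [0,2,4], [0,3,4], [0,3,5], [1,2,3], [1,3,6], [1,5,6], [2,3,5], [2,4,6], [2,5,6], [3,4,6]

Hence C_0 ≅ Z^7, C_1 ≅ Z^18, C_2 ≅ Z^12.

Boundary ∂_1: C_1 → C_0 sends each edge [p,q] (with p < q) to q − p. For instance
  ∂[2,5] = [5] − [2].
As a 7×18 matrix over Z this has rank 6, with invariant factors (1,1,1,1,1,1).

Boundary ∂_2: C_2 → C_1 maps a triangle to the signed sum of its edges. For instance
  ∂[2,4,6] = [4,6] − [2,6] + [2,4],
  ∂[2,5,6] = [5,6] − [2,6] + [2,5].
The resulting 18×12 matrix has rank 12, and its Smith normal form has invariant factors (1,1,1,1,1,1,1,1,1,1,1,2).

Reading off H_k = ker ∂_k / im ∂_{k+1}:

  H_0: rank C_0 − rank ∂_1 = 7 − 6 = 1, and the invariant factors of ∂_1 are all 1, so H_0 ≅ Z.
  H_1: rank ker ∂_1 − rank ∂_2 = (18 − 6) − 12 = 0, and ∂_2 has invariant factor 2 > 1, so H_1 ≅ Z_2.
  H_2: rank ker ∂_2 − rank ∂_3 = (12 − 12) − 0 = 0, and there is no ∂_3, so H_2 ≅ 0.

As a check, the Euler characteristic is 7 − 18 + 12 = 1, which agrees with 1 − 0 + 0 = 1.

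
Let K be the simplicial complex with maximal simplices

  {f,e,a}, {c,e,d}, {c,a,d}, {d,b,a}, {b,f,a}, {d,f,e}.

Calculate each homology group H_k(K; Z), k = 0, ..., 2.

Fix the vertex order a < b < c < d < e < f and write every simplex with vertices in increasing order. Then dim K = 2 and the simplices of K are:

  0-simplices (6): a, b, c, d, e, f
  1-simplices (12): ab, ac, ad, ae, af, bd, bf, cd, ce, de, df, ef
  2-simplices (6): abd, abf, acd, aef, cde, def

Hence C_0 ≅ Z^6, C_1 ≅ Z^12, C_2 ≅ Z^6.

The boundary map ∂_1: C_1 → C_0 maps an edge to its endpoints' difference, ∂[p,q] = q − p.
The 6×12 boundary matrix has rank 5 and Smith normal form diag(1,1,1,1,1).

∂_2: C_2 → C_1 sends each 2-simplex [p,q,r] to [q,r] − [p,r] + [p,q]. For instance
  ∂cde = de − ce + cd,
  ∂abf = bf − af + ab.
This gives a 12×6 integer matrix of rank 6; reducing to Smith normal form yields diagonal entries (1,1,1,1,1,1).

Computing H_k = (kernel of ∂_k) / (image of ∂_{k+1}):

  H_0: rank C_0 − rank ∂_1 = 6 − 5 = 1, and the invariant factors of ∂_1 are all 1, so H_0 ≅ Z.
  H_1: rank ker ∂_1 − rank ∂_2 = (12 − 5) − 6 = 1, and the invariant factors of ∂_2 are all 1, so H_1 ≅ Z.
  H_2: rank ker ∂_2 − rank ∂_3 = (6 − 6) − 0 = 0, and there is no ∂_3, so H_2 ≅ 0.

(K is a triangulation of the cylinder S^1 x I.)

H_0 = Z,  H_1 = Z,  H_2 = 0.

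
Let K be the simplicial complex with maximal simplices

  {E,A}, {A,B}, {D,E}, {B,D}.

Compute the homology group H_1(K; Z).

K has 4 vertices, 4 edges.
rank ∂_1 = 3, rank ∂_2 = 0 ⇒ b_1 = 4 − 3 − 0 = 1. So H_1 = Z.

H_1 ≅ Z.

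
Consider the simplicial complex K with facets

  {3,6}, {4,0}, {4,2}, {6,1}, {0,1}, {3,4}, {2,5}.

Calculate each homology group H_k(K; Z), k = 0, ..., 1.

H_0 = Z,  H_1 = Z.

Take the total order 0 < 1 < 2 < 3 < 4 < 5 < 6 on the vertex set. Then K (dimension 1) consists of the simplices:

  0-simplices (7): [0], [1], [2], [3], [4], [5], [6]
  1-simplices (7): [0,1], [0,4], [1,6], [2,4], [2,5], [3,4], [3,6]

Hence C_0 ≅ Z^7, C_1 ≅ Z^7.

Boundary ∂_1: C_1 → C_0 sends each edge [p,q] (with p < q) to q − p. For instance
  ∂[3,4] = [4] − [3].
This gives a 7×7 integer matrix of rank 6; reducing to Smith normal form yields diagonal entries (1,1,1,1,1,1).

Now H_k = ker ∂_k / im ∂_{k+1}, so:

  H_0: rank C_0 − rank ∂_1 = 7 − 6 = 1, and the invariant factors of ∂_1 are all 1, so H_0 = Z.
  H_1: rank ker ∂_1 − rank ∂_2 = (7 − 6) − 0 = 1, and there is no ∂_2, so H_1 = Z.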